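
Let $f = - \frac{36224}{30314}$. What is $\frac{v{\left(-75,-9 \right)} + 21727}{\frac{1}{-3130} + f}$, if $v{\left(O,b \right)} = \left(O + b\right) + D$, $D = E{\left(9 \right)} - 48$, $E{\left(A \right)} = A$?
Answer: $- \frac{1024924221640}{56705717} \approx -18074.0$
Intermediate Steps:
$D = -39$ ($D = 9 - 48 = -39$)
$v{\left(O,b \right)} = -39 + O + b$ ($v{\left(O,b \right)} = \left(O + b\right) - 39 = -39 + O + b$)
$f = - \frac{18112}{15157}$ ($f = \left(-36224\right) \frac{1}{30314} = - \frac{18112}{15157} \approx -1.195$)
$\frac{v{\left(-75,-9 \right)} + 21727}{\frac{1}{-3130} + f} = \frac{\left(-39 - 75 - 9\right) + 21727}{\frac{1}{-3130} - \frac{18112}{15157}} = \frac{-123 + 21727}{- \frac{1}{3130} - \frac{18112}{15157}} = \frac{21604}{- \frac{56705717}{47441410}} = 21604 \left(- \frac{47441410}{56705717}\right) = - \frac{1024924221640}{56705717}$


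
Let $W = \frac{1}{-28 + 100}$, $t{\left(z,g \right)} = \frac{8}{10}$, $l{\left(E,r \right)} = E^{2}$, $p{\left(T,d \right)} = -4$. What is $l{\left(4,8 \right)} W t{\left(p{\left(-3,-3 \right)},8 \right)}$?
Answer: $\frac{8}{45} \approx 0.17778$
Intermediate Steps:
$t{\left(z,g \right)} = \frac{4}{5}$ ($t{\left(z,g \right)} = 8 \cdot \frac{1}{10} = \frac{4}{5}$)
$W = \frac{1}{72} \approx 0.013889$
$l{\left(4,8 \right)} W t{\left(p{\left(-3,-3 \right)},8 \right)} = 4^{2} \cdot \frac{1}{72} \cdot \frac{4}{5} = 16 \cdot \frac{1}{72} \cdot \frac{4}{5} = \frac{2}{9} \cdot \frac{4}{5} = \frac{8}{45}$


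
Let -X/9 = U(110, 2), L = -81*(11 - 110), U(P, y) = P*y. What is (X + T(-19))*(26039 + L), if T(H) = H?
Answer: -68081942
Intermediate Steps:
L = 8019 (L = -81*(-99) = 8019)
X = -1980 (X = -990*2 = -9*220 = -1980)
(X + T(-19))*(26039 + L) = (-1980 - 19)*(26039 + 8019) = -1999*34058 = -68081942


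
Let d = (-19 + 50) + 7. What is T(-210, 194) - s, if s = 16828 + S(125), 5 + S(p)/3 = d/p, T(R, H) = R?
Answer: -2127989/125 ≈ -17024.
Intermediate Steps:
d = 38 (d = 31 + 7 = 38)
S(p) = -15 + 114/p (S(p) = -15 + 3*(38/p) = -15 + 114/p)
s = 2101739/125 (s = 16828 + (-15 + 114/125) = 16828 - 1761/125 = 2101739/125 ≈ 16814.)
T(-210, 194) - s = -210 - 1*2101739/125 = -210 - 2101739/125 = -2127989/125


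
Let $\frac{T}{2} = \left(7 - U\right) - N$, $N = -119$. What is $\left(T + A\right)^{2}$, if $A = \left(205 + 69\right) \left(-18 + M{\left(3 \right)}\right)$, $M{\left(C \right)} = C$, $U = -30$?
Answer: $14424804$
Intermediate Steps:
$T = 312$ ($T = 2 \left(\left(7 - -30\right) - -119\right) = 2 \left(\left(7 + 30\right) + 119\right) = 2 \left(37 + 119\right) = 2 \cdot 156 = 312$)
$A = -4110$ ($A = \left(205 + 69\right) \left(-18 + 3\right) = 274 \left(-15\right) = -4110$)
$\left(T + A\right)^{2} = \left(312 - 4110\right)^{2} = \left(-3798\right)^{2} = 14424804$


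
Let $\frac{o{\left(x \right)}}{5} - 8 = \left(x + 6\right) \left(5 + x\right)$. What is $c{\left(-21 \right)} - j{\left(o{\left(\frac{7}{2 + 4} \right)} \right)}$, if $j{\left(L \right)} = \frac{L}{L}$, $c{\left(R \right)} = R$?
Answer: $-22$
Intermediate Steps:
$o{\left(x \right)} = 40 + 5 \left(5 + x\right) \left(6 + x\right)$ ($o{\left(x \right)} = 40 + 5 \left(x + 6\right) \left(5 + x\right) = 40 + 5 \left(6 + x\right) \left(5 + x\right) = 40 + 5 \left(5 + x\right) \left(6 + x\right)$)
$j{\left(L \right)} = 1$
$c{\left(-21 \right)} - j{\left(o{\left(\frac{7}{2 + 4} \right)} \right)} = -21 - 1 = -22$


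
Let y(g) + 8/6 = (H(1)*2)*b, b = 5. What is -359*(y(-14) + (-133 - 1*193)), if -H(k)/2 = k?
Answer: 374078/3 ≈ 1.2469e+5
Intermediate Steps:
H(k) = -2*k
y(g) = -64/3 (y(g) = -4/3 + (-2*1*2)*5 = -4/3 - 2*2*5 = -4/3 - 4*5 = -4/3 - 20 = -64/3)
-359*(y(-14) + (-133 - 1*193)) = -359*(-64/3 + (-133 - 1*193)) = -359*(-64/3 + (-133 - 193)) = -359*(-64/3 - 326) = -359*(-1042)/3 = -1*(-374078/3) = 374078/3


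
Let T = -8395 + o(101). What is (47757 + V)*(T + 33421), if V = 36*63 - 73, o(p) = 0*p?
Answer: 1250098752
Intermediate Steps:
o(p) = 0
T = -8395 (T = -8395 + 0 = -8395)
V = 2195 (V = 2268 - 73 = 2195)
(47757 + V)*(T + 33421) = (47757 + 2195)*(-8395 + 33421) = 49952*25026 = 1250098752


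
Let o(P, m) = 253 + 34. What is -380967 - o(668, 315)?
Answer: -381254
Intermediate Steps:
o(P, m) = 287
-380967 - o(668, 315) = -380967 - 1*287 = -380967 - 287 = -381254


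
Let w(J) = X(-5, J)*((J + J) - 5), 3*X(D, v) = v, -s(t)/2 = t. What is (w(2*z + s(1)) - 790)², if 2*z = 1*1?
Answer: 5583769/9 ≈ 6.2042e+5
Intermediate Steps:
z = ½ (z = (1*1)/2 = (½)*1 = ½ ≈ 0.50000)
s(t) = -2*t
X(D, v) = v/3
w(J) = J*(-5 + 2*J)/3 (w(J) = (J/3)*((J + J) - 5) = (J/3)*(2*J - 5) = (J/3)*(-5 + 2*J) = J*(-5 + 2*J)/3)
(w(2*z + s(1)) - 790)² = ((2*(½) - 2*1)*(-5 + 2*(2*(½) - 2*1))/3 - 790)² = ((1 - 2)*(-5 + 2*(1 - 2))/3 - 790)² = ((⅓)*(-1)*(-5 + 2*(-1)) - 790)² = ((⅓)*(-1)*(-5 - 2) - 790)² = ((⅓)*(-1)*(-7) - 790)² = (7/3 - 790)² = (-2363/3)² = 5583769/9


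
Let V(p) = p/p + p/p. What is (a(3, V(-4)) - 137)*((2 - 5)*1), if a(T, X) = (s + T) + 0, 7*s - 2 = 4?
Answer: 2796/7 ≈ 399.43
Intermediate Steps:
s = 6/7 (s = 2/7 + (1/7)*4 = 2/7 + 4/7 = 6/7 ≈ 0.85714)
V(p) = 2 (V(p) = 1 + 1 = 2)
a(T, X) = 6/7 + T (a(T, X) = (6/7 + T) + 0 = 6/7 + T)
(a(3, V(-4)) - 137)*((2 - 5)*1) = ((6/7 + 3) - 137)*((2 - 5)*1) = (27/7 - 137)*(-3*1) = -932/7*(-3) = 2796/7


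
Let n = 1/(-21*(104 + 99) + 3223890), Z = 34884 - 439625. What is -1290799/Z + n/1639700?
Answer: 6814414984242532841/2136717750119997900 ≈ 3.1892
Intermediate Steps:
Z = -404741
n = 1/3219627 (n = 1/(-21*203 + 3223890) = 1/(-4263 + 3223890) = 1/3219627 ≈ 3.1060e-7)
-1290799/Z + n/1639700 = -1290799/(-404741) + (1/3219627)/1639700 = -1290799*(-1/404741) + (1/3219627)*(1/1639700) = 1290799/404741 + 1/5279222391900 = 6814414984242532841/2136717750119997900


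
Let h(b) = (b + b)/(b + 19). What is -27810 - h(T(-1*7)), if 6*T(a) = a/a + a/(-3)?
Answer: -2447285/88 ≈ -27810.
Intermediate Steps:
T(a) = 1/6 - a/18 (T(a) = (a/a + a/(-3))/6 = (1 + a*(-1/3))/6 = (1 - a/3)/6 = 1/6 - a/18)
h(b) = 2*b/(19 + b) (h(b) = (2*b)/(19 + b) = 2*b/(19 + b))
-27810 - h(T(-1*7)) = -27810 - 2*(1/6 - (-1)*7/18)/(19 + (1/6 - (-1)*7/18)) = -27810 - 2*(1/6 - 1/18*(-7))/(19 + (1/6 - 1/18*(-7))) = -27810 - 2*(1/6 + 7/18)/(19 + (1/6 + 7/18)) = -27810 - 2*5/(9*(19 + 5/9)) = -27810 - 2*5/(9*176/9) = -27810 - 2*5*9/(9*176) = -27810 - 1*5/88 = -27810 - 5/88 = -2447285/88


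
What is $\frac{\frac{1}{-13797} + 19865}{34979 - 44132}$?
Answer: $- \frac{274077404}{126283941} \approx -2.1703$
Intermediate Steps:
$\frac{\frac{1}{-13797} + 19865}{34979 - 44132} = \frac{- \frac{1}{13797} + 19865}{-9153} = \frac{274077404}{13797} \left(- \frac{1}{9153}\right) = - \frac{274077404}{126283941}$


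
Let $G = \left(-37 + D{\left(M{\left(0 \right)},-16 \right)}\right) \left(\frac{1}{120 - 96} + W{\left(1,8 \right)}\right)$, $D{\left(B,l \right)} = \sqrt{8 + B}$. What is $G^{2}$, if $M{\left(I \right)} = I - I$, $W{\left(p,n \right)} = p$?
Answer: $\frac{95625}{64} - \frac{23125 \sqrt{2}}{144} \approx 1267.0$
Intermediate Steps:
$M{\left(I \right)} = 0$
$G = - \frac{925}{24} + \frac{25 \sqrt{2}}{12}$ ($G = \left(-37 + \sqrt{8 + 0}\right) \left(\frac{1}{120 - 96} + 1\right) = \left(-37 + \sqrt{8}\right) \left(\frac{1}{24} + 1\right) = \left(-37 + 2 \sqrt{2}\right) \left(\frac{1}{24} + 1\right) = \left(-37 + 2 \sqrt{2}\right) \frac{25}{24} = - \frac{925}{24} + \frac{25 \sqrt{2}}{12} \approx -35.595$)
$G^{2} = \left(- \frac{925}{24} + \frac{25 \sqrt{2}}{12}\right)^{2}$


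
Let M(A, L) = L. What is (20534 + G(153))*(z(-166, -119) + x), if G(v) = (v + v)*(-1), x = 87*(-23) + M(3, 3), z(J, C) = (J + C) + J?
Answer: -49538372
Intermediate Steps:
z(J, C) = C + 2*J (z(J, C) = (C + J) + J = C + 2*J)
x = -1998 (x = 87*(-23) + 3 = -2001 + 3 = -1998)
G(v) = -2*v (G(v) = (2*v)*(-1) = -2*v)
(20534 + G(153))*(z(-166, -119) + x) = (20534 - 2*153)*((-119 + 2*(-166)) - 1998) = (20534 - 306)*((-119 - 332) - 1998) = 20228*(-451 - 1998) = 20228*(-2449) = -49538372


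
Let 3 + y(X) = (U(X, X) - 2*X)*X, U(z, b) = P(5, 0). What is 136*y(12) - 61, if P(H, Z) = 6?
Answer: -29845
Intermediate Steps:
U(z, b) = 6
y(X) = -3 + X*(6 - 2*X) (y(X) = -3 + (6 - 2*X)*X = -3 + X*(6 - 2*X))
136*y(12) - 61 = 136*(-3 - 2*12**2 + 6*12) - 61 = 136*(-3 - 2*144 + 72) - 61 = 136*(-3 - 288 + 72) - 61 = 136*(-219) - 61 = -29784 - 61 = -29845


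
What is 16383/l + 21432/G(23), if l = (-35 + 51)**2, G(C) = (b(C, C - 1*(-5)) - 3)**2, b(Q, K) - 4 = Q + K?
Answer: 3111639/43264 ≈ 71.922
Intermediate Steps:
b(Q, K) = 4 + K + Q (b(Q, K) = 4 + (Q + K) = 4 + (K + Q) = 4 + K + Q)
G(C) = (6 + 2*C)**2 (G(C) = ((4 + (C - 1*(-5)) + C) - 3)**2 = ((4 + (C + 5) + C) - 3)**2 = ((4 + (5 + C) + C) - 3)**2 = ((9 + 2*C) - 3)**2 = (6 + 2*C)**2)
l = 256 (l = 16**2 = 256)
16383/l + 21432/G(23) = 16383/256 + 21432/((4*(3 + 23)**2)) = 16383*(1/256) + 21432/((4*26**2)) = 16383/256 + 21432/((4*676)) = 16383/256 + 21432/2704 = 16383/256 + 21432*(1/2704) = 16383/256 + 2679/338 = 3111639/43264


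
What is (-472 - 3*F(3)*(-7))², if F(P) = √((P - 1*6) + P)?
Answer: 222784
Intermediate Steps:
F(P) = √(-6 + 2*P) (F(P) = √((P - 6) + P) = √((-6 + P) + P) = √(-6 + 2*P))
(-472 - 3*F(3)*(-7))² = (-472 - 3*√(-6 + 2*3)*(-7))² = (-472 - 3*√(-6 + 6)*(-7))² = (-472 - 3*√0*(-7))² = (-472 - 3*0*(-7))² = (-472 + 0*(-7))² = (-472 + 0)² = (-472)² = 222784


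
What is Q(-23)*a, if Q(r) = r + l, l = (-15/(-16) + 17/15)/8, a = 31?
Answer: -1353553/1920 ≈ -704.98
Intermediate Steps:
l = 497/1920 (l = (-15*(-1/16) + 17*(1/15))*(⅛) = (15/16 + 17/15)*(⅛) = (497/240)*(⅛) = 497/1920 ≈ 0.25885)
Q(r) = 497/1920 + r (Q(r) = r + 497/1920 = 497/1920 + r)
Q(-23)*a = (497/1920 - 23)*31 = -43663/1920*31 = -1353553/1920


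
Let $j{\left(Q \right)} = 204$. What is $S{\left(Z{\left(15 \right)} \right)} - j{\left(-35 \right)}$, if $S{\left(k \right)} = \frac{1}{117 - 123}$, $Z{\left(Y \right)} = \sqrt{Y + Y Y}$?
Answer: $- \frac{1225}{6} \approx -204.17$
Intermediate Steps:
$Z{\left(Y \right)} = \sqrt{Y + Y^{2}}$
$S{\left(k \right)} = - \frac{1}{6}$ ($S{\left(k \right)} = \frac{1}{-6} = - \frac{1}{6}$)
$S{\left(Z{\left(15 \right)} \right)} - j{\left(-35 \right)} = - \frac{1}{6} - 204 = - \frac{1225}{6}$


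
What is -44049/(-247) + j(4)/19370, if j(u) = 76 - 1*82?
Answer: 32816448/184015 ≈ 178.34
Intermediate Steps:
j(u) = -6 (j(u) = 76 - 82 = -6)
-44049/(-247) + j(4)/19370 = -44049/(-247) - 6/19370 = -44049*(-1/247) - 6*1/19370 = 44049/247 - 3/9685 = 32816448/184015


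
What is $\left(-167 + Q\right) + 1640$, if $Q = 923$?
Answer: $2396$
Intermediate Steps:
$\left(-167 + Q\right) + 1640 = \left(-167 + 923\right) + 1640 = 756 + 1640 = 2396$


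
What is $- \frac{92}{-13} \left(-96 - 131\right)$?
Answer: $- \frac{20884}{13} \approx -1606.5$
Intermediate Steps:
$- \frac{92}{-13} \left(-96 - 131\right) = \left(-92\right) \left(- \frac{1}{13}\right) \left(-227\right) = \frac{92}{13} \left(-227\right) = - \frac{20884}{13}$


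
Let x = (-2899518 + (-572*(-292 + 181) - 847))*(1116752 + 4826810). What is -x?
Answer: 16861130561626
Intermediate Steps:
x = -16861130561626 (x = (-2899518 + (-572*(-111) - 847))*5943562 = (-2899518 + (63492 - 847))*5943562 = (-2899518 + 62645)*5943562 = -2836873*5943562 = -16861130561626)
-x = -1*(-16861130561626) = 16861130561626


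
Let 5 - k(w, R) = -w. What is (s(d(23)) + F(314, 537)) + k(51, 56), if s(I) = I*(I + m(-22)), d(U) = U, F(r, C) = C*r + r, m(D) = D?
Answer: 169011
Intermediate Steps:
F(r, C) = r + C*r
k(w, R) = 5 + w (k(w, R) = 5 - (-1)*w = 5 + w)
s(I) = I*(-22 + I) (s(I) = I*(I - 22) = I*(-22 + I))
(s(d(23)) + F(314, 537)) + k(51, 56) = (23*(-22 + 23) + 314*(1 + 537)) + (5 + 51) = (23*1 + 314*538) + 56 = (23 + 168932) + 56 = 168955 + 56 = 169011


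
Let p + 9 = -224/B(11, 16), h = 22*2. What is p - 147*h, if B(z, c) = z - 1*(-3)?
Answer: -6493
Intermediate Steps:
B(z, c) = 3 + z (B(z, c) = z + 3 = 3 + z)
h = 44
p = -25 (p = -9 - 224/(3 + 11) = -9 - 224/14 = -9 - 224*1/14 = -9 - 16 = -25)
p - 147*h = -25 - 147*44 = -25 - 6468 = -6493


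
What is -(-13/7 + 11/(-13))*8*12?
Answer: 23616/91 ≈ 259.52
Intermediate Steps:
-(-13/7 + 11/(-13))*8*12 = -(-13*1/7 + 11*(-1/13))*8*12 = -(-13/7 - 11/13)*8*12 = -(-246/91*8)*12 = -(-1968)*12/91 = -1*(-23616/91) = 23616/91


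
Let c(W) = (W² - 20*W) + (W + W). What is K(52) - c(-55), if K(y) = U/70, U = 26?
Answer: -140512/35 ≈ -4014.6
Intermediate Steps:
c(W) = W² - 18*W (c(W) = (W² - 20*W) + 2*W = W² - 18*W)
K(y) = 13/35 (K(y) = 26/70 = 26*(1/70) = 13/35)
K(52) - c(-55) = 13/35 - (-55)*(-18 - 55) = 13/35 - (-55)*(-73) = 13/35 - 1*4015 = 13/35 - 4015 = -140512/35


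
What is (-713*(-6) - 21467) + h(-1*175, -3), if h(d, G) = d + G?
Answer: -17367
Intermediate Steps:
h(d, G) = G + d
(-713*(-6) - 21467) + h(-1*175, -3) = (-713*(-6) - 21467) + (-3 - 1*175) = (4278 - 21467) + (-3 - 175) = -17189 - 178 = -17367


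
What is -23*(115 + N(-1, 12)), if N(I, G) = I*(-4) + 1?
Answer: -2760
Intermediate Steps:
N(I, G) = 1 - 4*I (N(I, G) = -4*I + 1 = 1 - 4*I)
-23*(115 + N(-1, 12)) = -23*(115 + (1 - 4*(-1))) = -23*(115 + (1 + 4)) = -23*(115 + 5) = -23*120 = -2760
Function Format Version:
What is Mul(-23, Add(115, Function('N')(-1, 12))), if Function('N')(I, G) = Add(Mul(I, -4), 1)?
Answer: -2760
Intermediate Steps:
Function('N')(I, G) = Add(1, Mul(-4, I)) (Function('N')(I, G) = Add(Mul(-4, I), 1) = Add(1, Mul(-4, I)))
Mul(-23, Add(115, Function('N')(-1, 12))) = Mul(-23, Add(115, Add(1, Mul(-4, -1)))) = Mul(-23, Add(115, Add(1, 4))) = Mul(-23, Add(115, 5)) = Mul(-23, 120) = -2760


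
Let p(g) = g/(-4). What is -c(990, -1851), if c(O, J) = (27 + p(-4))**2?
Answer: -784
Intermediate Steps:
p(g) = -g/4 (p(g) = g*(-1/4) = -g/4)
c(O, J) = 784 (c(O, J) = (27 - 1/4*(-4))**2 = (27 + 1)**2 = 28**2 = 784)
-c(990, -1851) = -1*784 = -784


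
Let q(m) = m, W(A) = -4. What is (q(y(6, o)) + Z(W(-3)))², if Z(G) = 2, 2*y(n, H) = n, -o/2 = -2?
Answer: 25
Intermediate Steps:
o = 4 (o = -2*(-2) = 4)
y(n, H) = n/2
(q(y(6, o)) + Z(W(-3)))² = ((½)*6 + 2)² = (3 + 2)² = 5² = 25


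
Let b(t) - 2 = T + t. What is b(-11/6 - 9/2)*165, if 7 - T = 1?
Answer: 275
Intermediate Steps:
T = 6 (T = 7 - 1*1 = 7 - 1 = 6)
b(t) = 8 + t (b(t) = 2 + (6 + t) = 8 + t)
b(-11/6 - 9/2)*165 = (8 + (-11/6 - 9/2))*165 = (8 - 19/3)*165 = (5/3)*165 = 275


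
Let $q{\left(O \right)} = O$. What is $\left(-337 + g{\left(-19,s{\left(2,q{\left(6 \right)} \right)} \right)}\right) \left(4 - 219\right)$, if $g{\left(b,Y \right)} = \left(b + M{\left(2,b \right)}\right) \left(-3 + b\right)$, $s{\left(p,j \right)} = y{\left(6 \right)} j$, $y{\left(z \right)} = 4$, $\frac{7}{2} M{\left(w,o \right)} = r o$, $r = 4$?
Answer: $- \frac{840865}{7} \approx -1.2012 \cdot 10^{5}$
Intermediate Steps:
$M{\left(w,o \right)} = \frac{8 o}{7}$ ($M{\left(w,o \right)} = \frac{2 \cdot 4 o}{7} = \frac{8 o}{7}$)
$s{\left(p,j \right)} = 4 j$
$g{\left(b,Y \right)} = \frac{15 b \left(-3 + b\right)}{7}$ ($g{\left(b,Y \right)} = \left(b + \frac{8 b}{7}\right) \left(-3 + b\right) = \frac{15 b}{7} \left(-3 + b\right) = \frac{15 b \left(-3 + b\right)}{7}$)
$\left(-337 + g{\left(-19,s{\left(2,q{\left(6 \right)} \right)} \right)}\right) \left(4 - 219\right) = \left(-337 + \frac{15}{7} \left(-19\right) \left(-3 - 19\right)\right) \left(4 - 219\right) = \left(-337 + \frac{15}{7} \left(-19\right) \left(-22\right)\right) \left(-215\right) = \left(-337 + \frac{6270}{7}\right) \left(-215\right) = \frac{3911}{7} \left(-215\right) = - \frac{840865}{7}$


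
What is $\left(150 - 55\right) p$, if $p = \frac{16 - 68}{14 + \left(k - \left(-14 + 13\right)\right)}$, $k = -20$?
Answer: $988$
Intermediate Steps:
$p = \frac{52}{5}$ ($p = \frac{16 - 68}{14 - 19} = - \frac{52}{14 - 19} = - \frac{52}{-5} = \left(-52\right) \left(- \frac{1}{5}\right) = \frac{52}{5} \approx 10.4$)
$\left(150 - 55\right) p = \left(150 - 55\right) \frac{52}{5} = 95 \cdot \frac{52}{5} = 988$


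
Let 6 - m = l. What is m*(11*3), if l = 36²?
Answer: -42570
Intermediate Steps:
l = 1296
m = -1290 (m = 6 - 1*1296 = 6 - 1296 = -1290)
m*(11*3) = -14190*3 = -1290*33 = -42570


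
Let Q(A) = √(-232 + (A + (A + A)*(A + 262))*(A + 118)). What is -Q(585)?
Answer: -√697076993 ≈ -26402.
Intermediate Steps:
Q(A) = √(-232 + (118 + A)*(A + 2*A*(262 + A))) (Q(A) = √(-232 + (A + (2*A)*(262 + A))*(118 + A)) = √(-232 + (A + 2*A*(262 + A))*(118 + A)) = √(-232 + (118 + A)*(A + 2*A*(262 + A))))
-Q(585) = -√(-232 + 2*585³ + 761*585² + 61950*585) = -√(-232 + 2*200201625 + 761*342225 + 36240750) = -√(-232 + 400403250 + 260433225 + 36240750) = -√697076993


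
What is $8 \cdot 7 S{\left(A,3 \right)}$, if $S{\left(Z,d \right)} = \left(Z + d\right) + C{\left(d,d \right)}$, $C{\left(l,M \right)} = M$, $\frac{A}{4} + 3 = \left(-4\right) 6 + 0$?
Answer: $-5712$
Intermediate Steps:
$A = -108$ ($A = -12 + 4 \left(\left(-4\right) 6 + 0\right) = -12 + 4 \left(-24 + 0\right) = -12 + 4 \left(-24\right) = -12 - 96 = -108$)
$S{\left(Z,d \right)} = Z + 2 d$ ($S{\left(Z,d \right)} = \left(Z + d\right) + d = Z + 2 d$)
$8 \cdot 7 S{\left(A,3 \right)} = 8 \cdot 7 \left(-108 + 2 \cdot 3\right) = 56 \left(-108 + 6\right) = 56 \left(-102\right) = -5712$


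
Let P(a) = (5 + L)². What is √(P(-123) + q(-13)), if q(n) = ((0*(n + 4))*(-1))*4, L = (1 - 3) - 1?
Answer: 2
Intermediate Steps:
L = -3 (L = -2 - 1 = -3)
q(n) = 0 (q(n) = ((0*(4 + n))*(-1))*4 = (0*(-1))*4 = 0*4 = 0)
P(a) = 4 (P(a) = (5 - 3)² = 2² = 4)
√(P(-123) + q(-13)) = √(4 + 0) = √4 = 2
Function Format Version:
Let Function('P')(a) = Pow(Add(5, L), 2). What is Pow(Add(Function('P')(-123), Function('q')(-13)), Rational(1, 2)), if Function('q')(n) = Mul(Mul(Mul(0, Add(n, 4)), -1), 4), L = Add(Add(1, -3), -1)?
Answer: 2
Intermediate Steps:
L = -3 (L = Add(-2, -1) = -3)
Function('q')(n) = 0 (Function('q')(n) = Mul(Mul(Mul(0, Add(4, n)), -1), 4) = Mul(Mul(0, -1), 4) = Mul(0, 4) = 0)
Function('P')(a) = 4 (Function('P')(a) = Pow(Add(5, -3), 2) = Pow(2, 2) = 4)
Pow(Add(Function('P')(-123), Function('q')(-13)), Rational(1, 2)) = Pow(Add(4, 0), Rational(1, 2)) = Pow(4, Rational(1, 2)) = 2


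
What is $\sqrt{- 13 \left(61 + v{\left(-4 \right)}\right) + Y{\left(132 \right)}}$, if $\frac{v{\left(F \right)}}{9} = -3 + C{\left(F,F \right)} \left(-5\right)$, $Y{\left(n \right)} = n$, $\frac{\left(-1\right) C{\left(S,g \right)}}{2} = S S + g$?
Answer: $5 i \sqrt{574} \approx 119.79 i$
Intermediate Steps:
$C{\left(S,g \right)} = - 2 g - 2 S^{2}$ ($C{\left(S,g \right)} = - 2 \left(S S + g\right) = - 2 \left(S^{2} + g\right) = - 2 \left(g + S^{2}\right) = - 2 g - 2 S^{2}$)
$v{\left(F \right)} = -27 + 90 F + 90 F^{2}$ ($v{\left(F \right)} = 9 \left(-3 + \left(- 2 F - 2 F^{2}\right) \left(-5\right)\right) = 9 \left(-3 + \left(10 F + 10 F^{2}\right)\right) = 9 \left(-3 + 10 F + 10 F^{2}\right) = -27 + 90 F + 90 F^{2}$)
$\sqrt{- 13 \left(61 + v{\left(-4 \right)}\right) + Y{\left(132 \right)}} = \sqrt{- 13 \left(61 + \left(-27 + 90 \left(-4\right) + 90 \left(-4\right)^{2}\right)\right) + 132} = \sqrt{- 13 \left(61 - -1053\right) + 132} = \sqrt{- 13 \left(61 + 1053\right) + 132} = \sqrt{\left(-13\right) 1114 + 132} = \sqrt{-14482 + 132} = \sqrt{-14350} = 5 i \sqrt{574}$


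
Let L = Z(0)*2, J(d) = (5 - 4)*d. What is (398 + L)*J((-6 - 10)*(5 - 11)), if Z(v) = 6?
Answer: 39360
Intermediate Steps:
J(d) = d (J(d) = 1*d = d)
L = 12 (L = 6*2 = 12)
(398 + L)*J((-6 - 10)*(5 - 11)) = (398 + 12)*((-6 - 10)*(5 - 11)) = 410*(-16*(-6)) = 410*96 = 39360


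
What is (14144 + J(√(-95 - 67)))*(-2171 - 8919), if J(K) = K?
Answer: -156856960 - 99810*I*√2 ≈ -1.5686e+8 - 1.4115e+5*I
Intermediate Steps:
(14144 + J(√(-95 - 67)))*(-2171 - 8919) = (14144 + √(-95 - 67))*(-2171 - 8919) = (14144 + √(-162))*(-11090) = (14144 + 9*I*√2)*(-11090) = -156856960 - 99810*I*√2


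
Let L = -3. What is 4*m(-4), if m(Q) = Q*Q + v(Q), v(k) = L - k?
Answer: 68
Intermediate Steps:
v(k) = -3 - k
m(Q) = -3 + Q² - Q (m(Q) = Q*Q + (-3 - Q) = Q² + (-3 - Q) = -3 + Q² - Q)
4*m(-4) = 4*(-3 + (-4)² - 1*(-4)) = 4*(-3 + 16 + 4) = 4*17 = 68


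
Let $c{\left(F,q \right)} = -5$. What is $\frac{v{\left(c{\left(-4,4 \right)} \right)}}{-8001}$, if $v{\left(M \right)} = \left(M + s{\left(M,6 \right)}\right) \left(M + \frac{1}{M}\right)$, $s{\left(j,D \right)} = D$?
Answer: $\frac{26}{40005} \approx 0.00064992$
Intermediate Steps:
$v{\left(M \right)} = \left(6 + M\right) \left(M + \frac{1}{M}\right)$ ($v{\left(M \right)} = \left(M + 6\right) \left(M + \frac{1}{M}\right) = \left(6 + M\right) \left(M + \frac{1}{M}\right)$)
$\frac{v{\left(c{\left(-4,4 \right)} \right)}}{-8001} = \frac{1 + \left(-5\right)^{2} + 6 \left(-5\right) + \frac{6}{-5}}{-8001} = \left(1 + 25 - 30 + 6 \left(- \frac{1}{5}\right)\right) \left(- \frac{1}{8001}\right) = \left(1 + 25 - 30 - \frac{6}{5}\right) \left(- \frac{1}{8001}\right) = \left(- \frac{26}{5}\right) \left(- \frac{1}{8001}\right) = \frac{26}{40005}$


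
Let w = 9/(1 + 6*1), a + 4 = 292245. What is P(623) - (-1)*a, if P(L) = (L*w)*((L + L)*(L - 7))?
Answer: 615088577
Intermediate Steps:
a = 292241 (a = -4 + 292245 = 292241)
w = 9/7 (w = 9/(1 + 6) = 9/7 ≈ 1.2857)
P(L) = 18*L²*(-7 + L)/7 (P(L) = (L*(9/7))*((L + L)*(L - 7)) = (9*L/7)*((2*L)*(-7 + L)) = (9*L/7)*(2*L*(-7 + L)) = 18*L²*(-7 + L)/7)
P(623) - (-1)*a = (18/7)*623²*(-7 + 623) - (-1)*292241 = (18/7)*388129*616 - 1*(-292241) = 614796336 + 292241 = 615088577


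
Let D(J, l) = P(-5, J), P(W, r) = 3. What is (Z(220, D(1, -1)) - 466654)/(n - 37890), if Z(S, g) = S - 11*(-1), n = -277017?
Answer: 466423/314907 ≈ 1.4811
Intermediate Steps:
D(J, l) = 3
Z(S, g) = 11 + S (Z(S, g) = S + 11 = 11 + S)
(Z(220, D(1, -1)) - 466654)/(n - 37890) = ((11 + 220) - 466654)/(-277017 - 37890) = (231 - 466654)/(-314907) = -466423*(-1/314907) = 466423/314907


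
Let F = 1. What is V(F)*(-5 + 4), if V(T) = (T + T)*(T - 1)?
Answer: 0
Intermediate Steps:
V(T) = 2*T*(-1 + T) (V(T) = (2*T)*(-1 + T) = 2*T*(-1 + T))
V(F)*(-5 + 4) = (2*1*(-1 + 1))*(-5 + 4) = (2*1*0)*(-1) = 0*(-1) = 0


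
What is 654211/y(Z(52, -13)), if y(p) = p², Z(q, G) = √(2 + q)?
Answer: 654211/54 ≈ 12115.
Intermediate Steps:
654211/y(Z(52, -13)) = 654211/((√(2 + 52))²) = 654211/((√54)²) = 654211/((3*√6)²) = 654211/54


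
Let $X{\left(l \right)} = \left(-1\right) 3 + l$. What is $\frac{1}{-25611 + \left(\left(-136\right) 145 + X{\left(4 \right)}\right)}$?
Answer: $- \frac{1}{45330} \approx -2.206 \cdot 10^{-5}$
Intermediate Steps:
$X{\left(l \right)} = -3 + l$
$\frac{1}{-25611 + \left(\left(-136\right) 145 + X{\left(4 \right)}\right)} = \frac{1}{-25611 + \left(\left(-136\right) 145 + \left(-3 + 4\right)\right)} = \frac{1}{-25611 + \left(-19720 + 1\right)} = \frac{1}{-25611 - 19719} = \frac{1}{-45330} = - \frac{1}{45330}$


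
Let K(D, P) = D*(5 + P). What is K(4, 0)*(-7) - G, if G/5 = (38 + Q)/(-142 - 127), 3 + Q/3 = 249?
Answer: -33780/269 ≈ -125.58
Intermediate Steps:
Q = 738 (Q = -9 + 3*249 = -9 + 747 = 738)
G = -3880/269 (G = 5*((38 + 738)/(-142 - 127)) = 5*(776/(-269)) = 5*(776*(-1/269)) = 5*(-776/269) = -3880/269 ≈ -14.424)
K(4, 0)*(-7) - G = (4*(5 + 0))*(-7) - 1*(-3880/269) = (4*5)*(-7) + 3880/269 = 20*(-7) + 3880/269 = -140 + 3880/269 = -33780/269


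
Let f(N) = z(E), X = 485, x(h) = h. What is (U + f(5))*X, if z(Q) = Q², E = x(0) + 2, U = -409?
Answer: -196425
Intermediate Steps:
E = 2 (E = 0 + 2 = 2)
f(N) = 4 (f(N) = 2² = 4)
(U + f(5))*X = (-409 + 4)*485 = -405*485 = -196425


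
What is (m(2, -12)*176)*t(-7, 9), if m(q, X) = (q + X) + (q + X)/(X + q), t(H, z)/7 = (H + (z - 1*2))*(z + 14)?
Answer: 0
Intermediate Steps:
t(H, z) = 7*(14 + z)*(-2 + H + z) (t(H, z) = 7*((H + (z - 1*2))*(z + 14)) = 7*((H + (z - 2))*(14 + z)) = 7*((H + (-2 + z))*(14 + z)) = 7*((-2 + H + z)*(14 + z)) = 7*((14 + z)*(-2 + H + z)) = 7*(14 + z)*(-2 + H + z))
m(q, X) = 1 + X + q (m(q, X) = (X + q) + (X + q)/(X + q) = (X + q) + 1 = 1 + X + q)
(m(2, -12)*176)*t(-7, 9) = ((1 - 12 + 2)*176)*(-196 + 7*9² + 84*9 + 98*(-7) + 7*(-7)*9) = (-9*176)*(-196 + 7*81 + 756 - 686 - 441) = -1584*(-196 + 567 + 756 - 686 - 441) = -1584*0 = 0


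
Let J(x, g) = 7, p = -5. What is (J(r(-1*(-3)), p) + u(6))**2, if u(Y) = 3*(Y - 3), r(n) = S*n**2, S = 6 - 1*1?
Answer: 256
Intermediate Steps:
S = 5 (S = 6 - 1 = 5)
r(n) = 5*n**2
u(Y) = -9 + 3*Y (u(Y) = 3*(-3 + Y) = -9 + 3*Y)
(J(r(-1*(-3)), p) + u(6))**2 = (7 + (-9 + 3*6))**2 = (7 + (-9 + 18))**2 = (7 + 9)**2 = 16**2 = 256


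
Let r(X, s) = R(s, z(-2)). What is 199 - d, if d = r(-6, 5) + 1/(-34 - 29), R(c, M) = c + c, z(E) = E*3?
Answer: 11908/63 ≈ 189.02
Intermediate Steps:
z(E) = 3*E
R(c, M) = 2*c
r(X, s) = 2*s
d = 629/63 (d = 2*5 + 1/(-34 - 29) = 10 + 1/(-63) = 10 - 1/63 = 629/63 ≈ 9.9841)
199 - d = 199 - 1*629/63 = 199 - 629/63 = 11908/63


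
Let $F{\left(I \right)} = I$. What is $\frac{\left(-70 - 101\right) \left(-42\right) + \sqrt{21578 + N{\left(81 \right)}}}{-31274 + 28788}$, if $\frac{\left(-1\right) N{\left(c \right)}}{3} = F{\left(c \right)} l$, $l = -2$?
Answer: $- \frac{3591}{1243} - \frac{2 \sqrt{1379}}{1243} \approx -2.9487$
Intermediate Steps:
$N{\left(c \right)} = 6 c$ ($N{\left(c \right)} = - 3 c \left(-2\right) = - 3 \left(- 2 c\right) = 6 c$)
$\frac{\left(-70 - 101\right) \left(-42\right) + \sqrt{21578 + N{\left(81 \right)}}}{-31274 + 28788} = \frac{\left(-70 - 101\right) \left(-42\right) + \sqrt{21578 + 6 \cdot 81}}{-31274 + 28788} = \frac{\left(-171\right) \left(-42\right) + \sqrt{21578 + 486}}{-2486} = \left(7182 + \sqrt{22064}\right) \left(- \frac{1}{2486}\right) = \left(7182 + 4 \sqrt{1379}\right) \left(- \frac{1}{2486}\right) = - \frac{3591}{1243} - \frac{2 \sqrt{1379}}{1243}$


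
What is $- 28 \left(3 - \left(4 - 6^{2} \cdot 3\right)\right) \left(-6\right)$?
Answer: $17976$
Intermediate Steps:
$- 28 \left(3 - \left(4 - 6^{2} \cdot 3\right)\right) \left(-6\right) = - 28 \left(3 + \left(36 \cdot 3 - 4\right)\right) \left(-6\right) = - 28 \left(3 + \left(108 - 4\right)\right) \left(-6\right) = - 28 \left(3 + 104\right) \left(-6\right) = \left(-28\right) 107 \left(-6\right) = \left(-2996\right) \left(-6\right) = 17976$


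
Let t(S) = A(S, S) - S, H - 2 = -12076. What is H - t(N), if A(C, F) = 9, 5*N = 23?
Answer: -60392/5 ≈ -12078.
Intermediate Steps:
H = -12074 (H = 2 - 12076 = -12074)
N = 23/5 (N = (⅕)*23 = 23/5 ≈ 4.6000)
t(S) = 9 - S
H - t(N) = -12074 - (9 - 1*23/5) = -12074 - (9 - 23/5) = -12074 - 1*22/5 = -12074 - 22/5 = -60392/5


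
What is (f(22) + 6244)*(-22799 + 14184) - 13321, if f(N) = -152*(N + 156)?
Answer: 179282059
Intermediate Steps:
f(N) = -23712 - 152*N (f(N) = -152*(156 + N) = -23712 - 152*N)
(f(22) + 6244)*(-22799 + 14184) - 13321 = ((-23712 - 152*22) + 6244)*(-22799 + 14184) - 13321 = ((-23712 - 3344) + 6244)*(-8615) - 13321 = (-27056 + 6244)*(-8615) - 13321 = -20812*(-8615) - 13321 = 179295380 - 13321 = 179282059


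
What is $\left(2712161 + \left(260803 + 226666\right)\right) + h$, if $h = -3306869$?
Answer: $-107239$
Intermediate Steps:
$\left(2712161 + \left(260803 + 226666\right)\right) + h = \left(2712161 + \left(260803 + 226666\right)\right) - 3306869 = \left(2712161 + 487469\right) - 3306869 = 3199630 - 3306869 = -107239$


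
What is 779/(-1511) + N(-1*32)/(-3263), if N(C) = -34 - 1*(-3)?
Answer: -2495036/4930393 ≈ -0.50605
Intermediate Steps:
N(C) = -31 (N(C) = -34 + 3 = -31)
779/(-1511) + N(-1*32)/(-3263) = 779/(-1511) - 31/(-3263) = 779*(-1/1511) - 31*(-1/3263) = -779/1511 + 31/3263 = -2495036/4930393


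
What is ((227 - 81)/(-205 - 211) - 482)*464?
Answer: -2909541/13 ≈ -2.2381e+5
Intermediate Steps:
((227 - 81)/(-205 - 211) - 482)*464 = (146/(-416) - 482)*464 = (146*(-1/416) - 482)*464 = (-73/208 - 482)*464 = -100329/208*464 = -2909541/13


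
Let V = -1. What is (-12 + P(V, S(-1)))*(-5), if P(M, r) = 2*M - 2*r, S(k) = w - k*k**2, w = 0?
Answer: 80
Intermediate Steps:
S(k) = -k**3 (S(k) = 0 - k*k**2 = 0 - k**3 = -k**3)
P(M, r) = -2*r + 2*M
(-12 + P(V, S(-1)))*(-5) = (-12 + (-(-2)*(-1)**3 + 2*(-1)))*(-5) = (-12 + (-(-2)*(-1) - 2))*(-5) = (-12 + (-2*1 - 2))*(-5) = (-12 + (-2 - 2))*(-5) = (-12 - 4)*(-5) = -16*(-5) = 80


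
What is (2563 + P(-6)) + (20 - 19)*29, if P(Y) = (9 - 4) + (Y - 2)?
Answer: 2589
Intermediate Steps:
P(Y) = 3 + Y (P(Y) = 5 + (-2 + Y) = 3 + Y)
(2563 + P(-6)) + (20 - 19)*29 = (2563 + (3 - 6)) + (20 - 19)*29 = (2563 - 3) + 1*29 = 2560 + 29 = 2589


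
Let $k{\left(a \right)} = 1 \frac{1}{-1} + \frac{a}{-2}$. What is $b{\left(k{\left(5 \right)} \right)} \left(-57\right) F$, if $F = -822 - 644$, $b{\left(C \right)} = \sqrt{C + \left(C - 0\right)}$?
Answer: $83562 i \sqrt{7} \approx 2.2108 \cdot 10^{5} i$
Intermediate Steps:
$k{\left(a \right)} = -1 - \frac{a}{2}$ ($k{\left(a \right)} = 1 \left(-1\right) + a \left(- \frac{1}{2}\right) = -1 - \frac{a}{2}$)
$b{\left(C \right)} = \sqrt{2} \sqrt{C}$ ($b{\left(C \right)} = \sqrt{C + \left(C + 0\right)} = \sqrt{C + C} = \sqrt{2 C} = \sqrt{2} \sqrt{C}$)
$F = -1466$ ($F = -822 - 644 = -1466$)
$b{\left(k{\left(5 \right)} \right)} \left(-57\right) F = \sqrt{2} \sqrt{-1 - \frac{5}{2}} \left(-57\right) \left(-1466\right) = \sqrt{2} \sqrt{- \frac{7}{2}} \left(-57\right) \left(-1466\right) = \sqrt{2} \frac{i \sqrt{14}}{2} \left(-57\right) \left(-1466\right) = i \sqrt{7} \left(-57\right) \left(-1466\right) = - 57 i \sqrt{7} \left(-1466\right) = 83562 i \sqrt{7}$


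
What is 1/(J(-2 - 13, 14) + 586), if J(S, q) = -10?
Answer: 1/576 ≈ 0.0017361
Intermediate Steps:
1/(J(-2 - 13, 14) + 586) = 1/(-10 + 586) = 1/576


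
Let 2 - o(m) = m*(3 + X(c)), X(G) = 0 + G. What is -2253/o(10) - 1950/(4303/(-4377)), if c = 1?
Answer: 25694643/12578 ≈ 2042.8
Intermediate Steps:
X(G) = G
o(m) = 2 - 4*m (o(m) = 2 - m*(3 + 1) = 2 - m*4 = 2 - 4*m)
-2253/o(10) - 1950/(4303/(-4377)) = -2253/(2 - 4*10) - 1950/(4303/(-4377)) = -2253/(2 - 40) - 1950/(4303*(-1/4377)) = -2253/(-38) - 1950/(-4303/4377) = -2253*(-1/38) - 1950*(-4377/4303) = 2253/38 + 656550/331 = 25694643/12578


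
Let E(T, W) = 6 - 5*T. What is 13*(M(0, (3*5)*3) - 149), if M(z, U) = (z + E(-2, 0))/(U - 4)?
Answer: -79209/41 ≈ -1931.9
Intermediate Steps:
M(z, U) = (16 + z)/(-4 + U) (M(z, U) = (z + (6 - 5*(-2)))/(U - 4) = (z + (6 + 10))/(-4 + U) = (z + 16)/(-4 + U) = (16 + z)/(-4 + U))
13*(M(0, (3*5)*3) - 149) = 13*((16 + 0)/(-4 + (3*5)*3) - 149) = 13*(16/(-4 + 15*3) - 149) = 13*(16/(-4 + 45) - 149) = 13*(16/41 - 149) = 13*(-6093/41) = -79209/41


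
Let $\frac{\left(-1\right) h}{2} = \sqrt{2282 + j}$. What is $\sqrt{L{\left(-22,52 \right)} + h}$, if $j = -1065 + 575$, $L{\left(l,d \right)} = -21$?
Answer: $\sqrt{-21 - 32 \sqrt{7}} \approx 10.279 i$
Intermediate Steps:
$j = -490$
$h = - 32 \sqrt{7}$ ($h = - 2 \sqrt{2282 - 490} = - 2 \sqrt{1792} = - 2 \cdot 16 \sqrt{7} = - 32 \sqrt{7} \approx -84.664$)
$\sqrt{L{\left(-22,52 \right)} + h} = \sqrt{-21 - 32 \sqrt{7}}$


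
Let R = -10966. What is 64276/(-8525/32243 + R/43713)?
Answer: -90593053535484/726230063 ≈ -1.2474e+5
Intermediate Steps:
64276/(-8525/32243 + R/43713) = 64276/(-8525/32243 - 10966/43713) = 64276/(-726230063/1409438259) = 64276*(-1409438259/726230063) = -90593053535484/726230063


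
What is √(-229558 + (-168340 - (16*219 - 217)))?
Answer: I*√401185 ≈ 633.39*I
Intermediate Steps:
√(-229558 + (-168340 - (16*219 - 217))) = √(-229558 + (-168340 - (3504 - 217))) = √(-229558 + (-168340 - 1*3287)) = √(-229558 + (-168340 - 3287)) = √(-229558 - 171627) = √(-401185) = I*√401185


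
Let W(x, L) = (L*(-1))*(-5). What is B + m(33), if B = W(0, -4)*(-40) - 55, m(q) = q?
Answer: 778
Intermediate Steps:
W(x, L) = 5*L (W(x, L) = -L*(-5) = 5*L)
B = 745 (B = (5*(-4))*(-40) - 55 = -20*(-40) - 55 = 800 - 55 = 745)
B + m(33) = 745 + 33 = 778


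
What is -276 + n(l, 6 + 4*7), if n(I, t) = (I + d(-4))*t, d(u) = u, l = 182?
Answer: 5776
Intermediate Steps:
n(I, t) = t*(-4 + I) (n(I, t) = (I - 4)*t = (-4 + I)*t = t*(-4 + I))
-276 + n(l, 6 + 4*7) = -276 + (6 + 4*7)*(-4 + 182) = -276 + (6 + 28)*178 = -276 + 34*178 = -276 + 6052 = 5776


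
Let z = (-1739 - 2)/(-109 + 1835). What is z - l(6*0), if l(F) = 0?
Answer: -1741/1726 ≈ -1.0087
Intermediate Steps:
z = -1741/1726 ≈ -1.0087
z - l(6*0) = -1741/1726 - 1*0 = -1741/1726 + 0 = -1741/1726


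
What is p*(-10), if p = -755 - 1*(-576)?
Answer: 1790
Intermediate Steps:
p = -179 (p = -755 + 576 = -179)
p*(-10) = -179*(-10) = 1790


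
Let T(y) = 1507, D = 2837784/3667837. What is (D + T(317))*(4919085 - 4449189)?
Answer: 2598650879323128/3667837 ≈ 7.0850e+8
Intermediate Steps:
D = 2837784/3667837 (D = 2837784*(1/3667837) = 2837784/3667837 ≈ 0.77369)
(D + T(317))*(4919085 - 4449189) = (2837784/3667837 + 1507)*(4919085 - 4449189) = (5530268143/3667837)*469896 = 2598650879323128/3667837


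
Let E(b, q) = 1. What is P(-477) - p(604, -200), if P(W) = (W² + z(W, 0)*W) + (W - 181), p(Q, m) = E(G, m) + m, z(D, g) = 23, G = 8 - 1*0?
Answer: 216099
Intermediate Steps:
G = 8 (G = 8 + 0 = 8)
p(Q, m) = 1 + m
P(W) = -181 + W² + 24*W (P(W) = (W² + 23*W) + (W - 181) = (W² + 23*W) + (-181 + W) = -181 + W² + 24*W)
P(-477) - p(604, -200) = (-181 + (-477)² + 24*(-477)) - (1 - 200) = (-181 + 227529 - 11448) - 1*(-199) = 215900 + 199 = 216099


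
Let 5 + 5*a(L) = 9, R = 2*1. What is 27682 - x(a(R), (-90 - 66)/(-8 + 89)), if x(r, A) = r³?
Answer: 3460186/125 ≈ 27682.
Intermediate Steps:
R = 2
a(L) = ⅘ (a(L) = -1 + (⅕)*9 = -1 + 9/5 = ⅘)
27682 - x(a(R), (-90 - 66)/(-8 + 89)) = 27682 - (⅘)³ = 27682 - 1*64/125 = 27682 - 64/125 = 3460186/125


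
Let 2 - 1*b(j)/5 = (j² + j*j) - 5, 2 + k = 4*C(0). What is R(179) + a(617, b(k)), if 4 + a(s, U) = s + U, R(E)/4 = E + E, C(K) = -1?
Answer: 1720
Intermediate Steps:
R(E) = 8*E (R(E) = 4*(E + E) = 4*(2*E) = 8*E)
k = -6 (k = -2 + 4*(-1) = -2 - 4 = -6)
b(j) = 35 - 10*j² (b(j) = 10 - 5*((j² + j*j) - 5) = 10 - 5*((j² + j²) - 5) = 10 - 5*(2*j² - 5) = 10 - 5*(-5 + 2*j²) = 10 + (25 - 10*j²) = 35 - 10*j²)
a(s, U) = -4 + U + s (a(s, U) = -4 + (s + U) = -4 + (U + s) = -4 + U + s)
R(179) + a(617, b(k)) = 8*179 + (-4 + (35 - 10*(-6)²) + 617) = 1432 + (-4 + (35 - 10*36) + 617) = 1432 + (-4 + (35 - 360) + 617) = 1432 + (-4 - 325 + 617) = 1432 + 288 = 1720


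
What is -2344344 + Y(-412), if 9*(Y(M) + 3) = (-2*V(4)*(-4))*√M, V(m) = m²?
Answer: -2344347 + 256*I*√103/9 ≈ -2.3443e+6 + 288.68*I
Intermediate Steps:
Y(M) = -3 + 128*√M/9 (Y(M) = -3 + ((-2*4²*(-4))*√M)/9 = -3 + ((-2*16*(-4))*√M)/9 = -3 + ((-32*(-4))*√M)/9 = -3 + (128*√M)/9 = -3 + 128*√M/9)
-2344344 + Y(-412) = -2344344 + (-3 + 128*√(-412)/9) = -2344344 + (-3 + 128*(2*I*√103)/9) = -2344344 + (-3 + 256*I*√103/9) = -2344347 + 256*I*√103/9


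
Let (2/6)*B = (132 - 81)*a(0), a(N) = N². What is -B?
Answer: 0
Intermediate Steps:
B = 0 (B = 3*((132 - 81)*0²) = 3*(51*0) = 3*0 = 0)
-B = -1*0 = 0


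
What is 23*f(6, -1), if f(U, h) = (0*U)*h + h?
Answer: -23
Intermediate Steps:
f(U, h) = h (f(U, h) = 0*h + h = 0 + h = h)
23*f(6, -1) = 23*(-1) = -23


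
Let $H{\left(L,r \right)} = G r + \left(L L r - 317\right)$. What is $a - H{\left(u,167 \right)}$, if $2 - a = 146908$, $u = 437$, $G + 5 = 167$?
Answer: $-32065466$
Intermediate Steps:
$G = 162$ ($G = -5 + 167 = 162$)
$H{\left(L,r \right)} = -317 + 162 r + r L^{2}$ ($H{\left(L,r \right)} = 162 r + \left(L L r - 317\right) = 162 r + \left(L^{2} r - 317\right) = 162 r + \left(r L^{2} - 317\right) = 162 r + \left(-317 + r L^{2}\right) = -317 + 162 r + r L^{2}$)
$a = -146906$ ($a = 2 - 146908 = -146906$)
$a - H{\left(u,167 \right)} = -146906 - \left(-317 + 162 \cdot 167 + 167 \cdot 437^{2}\right) = -146906 - \left(-317 + 27054 + 167 \cdot 190969\right) = -146906 - \left(-317 + 27054 + 31891823\right) = -146906 - 31918560 = -32065466$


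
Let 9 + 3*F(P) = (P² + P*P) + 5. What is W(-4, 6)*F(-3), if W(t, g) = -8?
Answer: -112/3 ≈ -37.333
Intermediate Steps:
F(P) = -4/3 + 2*P²/3 (F(P) = -3 + ((P² + P*P) + 5)/3 = -3 + ((P² + P²) + 5)/3 = -3 + (2*P² + 5)/3 = -3 + (5 + 2*P²)/3 = -3 + (5/3 + 2*P²/3) = -4/3 + 2*P²/3)
W(-4, 6)*F(-3) = -8*(-4/3 + (⅔)*(-3)²) = -8*(-4/3 + (⅔)*9) = -8*(-4/3 + 6) = -8*14/3 = -112/3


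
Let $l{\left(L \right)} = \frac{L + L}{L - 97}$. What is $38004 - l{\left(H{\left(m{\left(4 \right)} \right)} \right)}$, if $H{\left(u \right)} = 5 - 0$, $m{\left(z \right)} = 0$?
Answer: $\frac{1748189}{46} \approx 38004.0$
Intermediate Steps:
$H{\left(u \right)} = 5$ ($H{\left(u \right)} = 5 + 0 = 5$)
$l{\left(L \right)} = \frac{2 L}{-97 + L}$
$38004 - l{\left(H{\left(m{\left(4 \right)} \right)} \right)} = 38004 - 2 \cdot 5 \frac{1}{-97 + 5} = 38004 - 2 \cdot 5 \frac{1}{-92} = 38004 - 2 \cdot 5 \left(- \frac{1}{92}\right) = 38004 - - \frac{5}{46} = 38004 + \frac{5}{46} = \frac{1748189}{46}$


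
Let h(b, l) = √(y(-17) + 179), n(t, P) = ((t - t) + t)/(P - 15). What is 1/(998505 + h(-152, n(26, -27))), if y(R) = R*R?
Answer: 110945/110779137173 - 2*√13/332337411519 ≈ 1.0015e-6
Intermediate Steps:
y(R) = R²
n(t, P) = t/(-15 + P) (n(t, P) = (0 + t)/(-15 + P) = t/(-15 + P))
h(b, l) = 6*√13 (h(b, l) = √((-17)² + 179) = √(289 + 179) = √468 = 6*√13)
1/(998505 + h(-152, n(26, -27))) = 1/(998505 + 6*√13)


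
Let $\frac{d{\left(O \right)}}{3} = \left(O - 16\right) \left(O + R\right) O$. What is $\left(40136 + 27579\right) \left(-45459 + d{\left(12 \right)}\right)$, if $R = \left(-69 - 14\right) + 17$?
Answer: $-2551704345$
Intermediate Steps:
$R = -66$ ($R = -83 + 17 = -66$)
$d{\left(O \right)} = 3 O \left(-66 + O\right) \left(-16 + O\right)$ ($d{\left(O \right)} = 3 \left(O - 16\right) \left(O - 66\right) O = 3 \left(-16 + O\right) \left(-66 + O\right) O = 3 \left(-66 + O\right) \left(-16 + O\right) O = 3 O \left(-66 + O\right) \left(-16 + O\right)$)
$\left(40136 + 27579\right) \left(-45459 + d{\left(12 \right)}\right) = \left(40136 + 27579\right) \left(-45459 + 3 \cdot 12 \left(1056 + 12^{2} - 984\right)\right) = 67715 \left(-45459 + 3 \cdot 12 \left(1056 + 144 - 984\right)\right) = 67715 \left(-45459 + 3 \cdot 12 \cdot 216\right) = 67715 \left(-45459 + 7776\right) = 67715 \left(-37683\right) = -2551704345$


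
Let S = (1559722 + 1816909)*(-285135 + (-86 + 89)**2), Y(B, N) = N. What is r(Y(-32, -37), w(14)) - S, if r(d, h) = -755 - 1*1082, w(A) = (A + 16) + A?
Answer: 962765288669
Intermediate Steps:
w(A) = 16 + 2*A (w(A) = (16 + A) + A = 16 + 2*A)
r(d, h) = -1837 (r(d, h) = -755 - 1082 = -1837)
S = -962765290506 (S = 3376631*(-285135 + 3**2) = 3376631*(-285135 + 9) = 3376631*(-285126) = -962765290506)
r(Y(-32, -37), w(14)) - S = -1837 - 1*(-962765290506) = -1837 + 962765290506 = 962765288669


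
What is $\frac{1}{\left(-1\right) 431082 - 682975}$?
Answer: $- \frac{1}{1114057} \approx -8.9762 \cdot 10^{-7}$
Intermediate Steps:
$\frac{1}{\left(-1\right) 431082 - 682975} = \frac{1}{-431082 - 682975} = \frac{1}{-1114057} = - \frac{1}{1114057}$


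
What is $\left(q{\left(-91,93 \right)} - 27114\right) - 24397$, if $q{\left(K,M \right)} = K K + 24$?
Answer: $-43206$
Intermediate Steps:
$q{\left(K,M \right)} = 24 + K^{2}$ ($q{\left(K,M \right)} = K^{2} + 24 = 24 + K^{2}$)
$\left(q{\left(-91,93 \right)} - 27114\right) - 24397 = \left(\left(24 + \left(-91\right)^{2}\right) - 27114\right) - 24397 = \left(\left(24 + 8281\right) - 27114\right) - 24397 = \left(8305 - 27114\right) - 24397 = -18809 - 24397 = -43206$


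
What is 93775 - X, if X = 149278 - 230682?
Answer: 175179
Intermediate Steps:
X = -81404
93775 - X = 93775 - 1*(-81404) = 93775 + 81404 = 175179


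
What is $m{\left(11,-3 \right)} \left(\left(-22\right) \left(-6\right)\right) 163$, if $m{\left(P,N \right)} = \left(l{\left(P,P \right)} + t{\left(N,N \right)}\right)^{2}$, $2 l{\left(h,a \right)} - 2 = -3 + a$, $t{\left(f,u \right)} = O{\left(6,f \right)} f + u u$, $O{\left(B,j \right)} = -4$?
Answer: $14544816$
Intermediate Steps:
$t{\left(f,u \right)} = u^{2} - 4 f$ ($t{\left(f,u \right)} = - 4 f + u u = - 4 f + u^{2} = u^{2} - 4 f$)
$l{\left(h,a \right)} = - \frac{1}{2} + \frac{a}{2}$ ($l{\left(h,a \right)} = 1 + \frac{-3 + a}{2} = 1 + \left(- \frac{3}{2} + \frac{a}{2}\right) = - \frac{1}{2} + \frac{a}{2}$)
$m{\left(P,N \right)} = \left(- \frac{1}{2} + N^{2} + \frac{P}{2} - 4 N\right)^{2}$ ($m{\left(P,N \right)} = \left(\left(- \frac{1}{2} + \frac{P}{2}\right) + \left(N^{2} - 4 N\right)\right)^{2} = \left(- \frac{1}{2} + N^{2} + \frac{P}{2} - 4 N\right)^{2}$)
$m{\left(11,-3 \right)} \left(\left(-22\right) \left(-6\right)\right) 163 = \frac{\left(-1 + 11 - -24 + 2 \left(-3\right)^{2}\right)^{2}}{4} \left(\left(-22\right) \left(-6\right)\right) 163 = \frac{\left(-1 + 11 + 24 + 2 \cdot 9\right)^{2}}{4} \cdot 132 \cdot 163 = \frac{\left(-1 + 11 + 24 + 18\right)^{2}}{4} \cdot 132 \cdot 163 = \frac{52^{2}}{4} \cdot 132 \cdot 163 = \frac{1}{4} \cdot 2704 \cdot 132 \cdot 163 = 676 \cdot 132 \cdot 163 = 89232 \cdot 163 = 14544816$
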